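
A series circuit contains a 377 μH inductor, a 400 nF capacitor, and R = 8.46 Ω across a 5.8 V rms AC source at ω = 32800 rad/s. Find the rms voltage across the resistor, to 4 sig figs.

0.7618 V

X_L = ωL = 12.37 Ω
X_C = 1/(ωC) = 76.22 Ω
Net reactance X = X_L − X_C = -63.85 Ω
Z = 8.460 − j63.85 Ω
|Z| = √(8.460² + 63.85²) = 64.41 Ω
I = V/|Z| = 90.05 mA
V_R = I·|Z_R| = 0.09005 × 8.460 = 0.7618 V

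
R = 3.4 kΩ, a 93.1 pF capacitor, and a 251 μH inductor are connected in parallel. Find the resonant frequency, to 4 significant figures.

1.041 MHz

ω₀ = 1/√(LC) = 1/√(0.000251 × 9.31e-11) = 6.542e+06 rad/s
f₀ = ω₀/(2π) = 1.041 MHz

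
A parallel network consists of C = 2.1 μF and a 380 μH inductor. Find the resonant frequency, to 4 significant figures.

ω₀ = 1/√(LC) = 1/√(0.00038 × 2.1e-06) = 35400 rad/s
f₀ = ω₀/(2π) = 5.634 kHz

5.634 kHz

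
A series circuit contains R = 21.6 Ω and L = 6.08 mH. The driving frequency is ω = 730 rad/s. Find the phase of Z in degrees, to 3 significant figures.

X_L = ωL = 4.44 Ω
Z = 21.6 + j4.44 Ω
|Z| = √(21.6² + 4.44²) = 22.1 Ω
∠Z = arctan(4.44/21.6) = 11.6°

11.6°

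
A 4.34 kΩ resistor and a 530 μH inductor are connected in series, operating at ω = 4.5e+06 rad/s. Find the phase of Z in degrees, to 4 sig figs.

X_L = ωL = 2385 Ω
Z = 4340 + j2385 Ω
|Z| = √(4340² + 2385²) = 4952 Ω
∠Z = arctan(2385/4340) = 28.79°

28.79°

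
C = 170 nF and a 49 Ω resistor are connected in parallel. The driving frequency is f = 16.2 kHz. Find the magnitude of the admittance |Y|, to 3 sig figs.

26.8 mS

ω = 2πf = 101800 rad/s
X_C = 1/(ωC) = 57.8 Ω
Parallel: admittances add. Y = 1/R + jωC
Y = (0.0204 + j0.0173) S
|Y| = 0.0268 S → |Z| = 1/|Y| = 37.4 Ω, ∠Z = −∠Y = -40.3°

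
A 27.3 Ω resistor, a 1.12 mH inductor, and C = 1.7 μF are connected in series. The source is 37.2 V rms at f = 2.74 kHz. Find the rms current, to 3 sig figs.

1.20 A

ω = 2πf = 17220 rad/s
X_L = ωL = 19.3 Ω
X_C = 1/(ωC) = 34.2 Ω
Net reactance X = X_L − X_C = -14.9 Ω
Z = 27.3 − j14.9 Ω
|Z| = √(27.3² + 14.9²) = 31.1 Ω
I = V/|Z| = 37.2/31.1 = 1.20 A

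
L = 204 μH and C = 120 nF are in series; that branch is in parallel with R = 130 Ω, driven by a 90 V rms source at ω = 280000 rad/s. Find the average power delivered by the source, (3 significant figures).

62.3 W

X_L = ωL = 57.1 Ω
X_C = 1/(ωC) = 29.8 Ω
Branch 1: Z₁ = R = 130 Ω
Branch 2 (series LC): Z₂ = j(X_L − X_C) = j27.4 Ω
Parallel: Z = Z₁Z₂/(Z₁+Z₂), |Z| = 26.8 Ω, ∠Z = 78.1°
I = V/|Z| = 3.36 A
P = VI cos φ = 90 × 3.36 × cos(78.1°) = 62.3 W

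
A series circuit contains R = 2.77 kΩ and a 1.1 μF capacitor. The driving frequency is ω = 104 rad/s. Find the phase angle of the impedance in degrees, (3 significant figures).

-72.4°

X_C = 1/(ωC) = 8740 Ω
Z = 2770 − j8740 Ω
|Z| = √(2770² + 8740²) = 9170 Ω
∠Z = arctan(-8740/2770) = -72.4°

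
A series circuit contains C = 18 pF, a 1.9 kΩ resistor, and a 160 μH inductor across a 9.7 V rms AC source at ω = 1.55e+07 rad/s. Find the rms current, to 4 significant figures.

X_L = ωL = 2480 Ω
X_C = 1/(ωC) = 3584 Ω
Net reactance X = X_L − X_C = -1104 Ω
Z = 1900 − j1104 Ω
|Z| = √(1900² + 1104²) = 2198 Ω
I = V/|Z| = 9.7/2198 = 4.414 mA

4.414 mA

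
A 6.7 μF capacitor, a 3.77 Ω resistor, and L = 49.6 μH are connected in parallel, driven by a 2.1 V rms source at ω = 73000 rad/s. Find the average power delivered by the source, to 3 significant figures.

X_L = ωL = 3.62 Ω
X_C = 1/(ωC) = 2.04 Ω
Parallel: admittances add. Y = 1/R + 1/(jωL) + jωC
Y = (0.265 + j0.213) S
|Y| = 0.340 S → |Z| = 1/|Y| = 2.94 Ω, ∠Z = −∠Y = -38.8°
I = V/|Z| = 714 mA
P = VI cos φ = 2.1 × 0.714 × cos(-38.8°) = 1.17 W

1.17 W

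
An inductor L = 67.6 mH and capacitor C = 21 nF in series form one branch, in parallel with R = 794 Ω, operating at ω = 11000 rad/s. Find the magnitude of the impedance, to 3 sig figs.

775 Ω

X_L = ωL = 744 Ω
X_C = 1/(ωC) = 4330 Ω
Branch 1: Z₁ = R = 794 Ω
Branch 2 (series LC): Z₂ = j(X_L − X_C) = −j3590 Ω
Parallel: Z = Z₁Z₂/(Z₁+Z₂), |Z| = 775 Ω, ∠Z = -12.5°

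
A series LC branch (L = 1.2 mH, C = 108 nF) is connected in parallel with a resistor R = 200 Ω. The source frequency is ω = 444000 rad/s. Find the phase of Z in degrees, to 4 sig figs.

X_L = ωL = 532.8 Ω
X_C = 1/(ωC) = 20.85 Ω
Branch 1: Z₁ = R = 200.0 Ω
Branch 2 (series LC): Z₂ = j(X_L − X_C) = j511.9 Ω
Parallel: Z = Z₁Z₂/(Z₁+Z₂), |Z| = 186.3 Ω, ∠Z = 21.34°

21.34°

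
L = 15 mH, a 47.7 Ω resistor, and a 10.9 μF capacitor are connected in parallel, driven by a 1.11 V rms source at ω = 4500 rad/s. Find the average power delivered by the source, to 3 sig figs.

25.8 mW

X_L = ωL = 67.5 Ω
X_C = 1/(ωC) = 20.4 Ω
Parallel: admittances add. Y = 1/R + 1/(jωL) + jωC
Y = (0.0210 + j0.0342) S
|Y| = 0.0401 S → |Z| = 1/|Y| = 24.9 Ω, ∠Z = −∠Y = -58.5°
I = V/|Z| = 44.6 mA
P = VI cos φ = 1.11 × 0.0446 × cos(-58.5°) = 25.8 mW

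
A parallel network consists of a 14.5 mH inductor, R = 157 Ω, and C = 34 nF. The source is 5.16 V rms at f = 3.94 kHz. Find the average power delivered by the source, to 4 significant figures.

169.6 mW

ω = 2πf = 24760 rad/s
X_L = ωL = 359.0 Ω
X_C = 1/(ωC) = 1188 Ω
Parallel: admittances add. Y = 1/R + 1/(jωL) + jωC
Y = (0.006369 − j0.001944) S
|Y| = 0.006660 S → |Z| = 1/|Y| = 150.2 Ω, ∠Z = −∠Y = 16.97°
I = V/|Z| = 34.36 mA
P = VI cos φ = 5.16 × 0.03436 × cos(16.97°) = 169.6 mW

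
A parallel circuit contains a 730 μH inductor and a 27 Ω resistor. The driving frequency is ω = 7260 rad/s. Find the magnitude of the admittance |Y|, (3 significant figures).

192 mS

X_L = ωL = 5.30 Ω
Parallel: admittances add. Y = 1/R + 1/(jωL)
Y = (0.0370 − j0.189) S
|Y| = 0.192 S → |Z| = 1/|Y| = 5.20 Ω, ∠Z = −∠Y = 78.9°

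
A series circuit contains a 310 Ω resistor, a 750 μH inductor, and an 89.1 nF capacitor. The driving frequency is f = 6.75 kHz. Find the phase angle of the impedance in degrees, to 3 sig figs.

ω = 2πf = 42410 rad/s
X_L = ωL = 31.8 Ω
X_C = 1/(ωC) = 265 Ω
Net reactance X = X_L − X_C = -233 Ω
Z = 310 − j233 Ω
|Z| = √(310² + 233²) = 388 Ω
∠Z = arctan(-233/310) = -36.9°

-36.9°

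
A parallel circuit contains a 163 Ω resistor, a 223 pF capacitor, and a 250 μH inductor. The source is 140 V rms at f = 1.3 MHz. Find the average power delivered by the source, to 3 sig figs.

120 W

ω = 2πf = 8.168e+06 rad/s
X_L = ωL = 2040 Ω
X_C = 1/(ωC) = 549 Ω
Parallel: admittances add. Y = 1/R + 1/(jωL) + jωC
Y = (0.00613 + j0.00133) S
|Y| = 0.00628 S → |Z| = 1/|Y| = 159 Ω, ∠Z = −∠Y = -12.2°
I = V/|Z| = 879 mA
P = VI cos φ = 140 × 0.879 × cos(-12.2°) = 120 W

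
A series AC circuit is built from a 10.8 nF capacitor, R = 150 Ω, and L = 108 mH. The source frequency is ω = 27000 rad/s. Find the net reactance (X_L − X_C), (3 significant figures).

X_L = ωL = 2920 Ω
X_C = 1/(ωC) = 3430 Ω
X = 2920 − 3430 = -513 Ω

-513 Ω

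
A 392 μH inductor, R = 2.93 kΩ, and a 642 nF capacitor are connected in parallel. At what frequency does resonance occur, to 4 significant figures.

ω₀ = 1/√(LC) = 1/√(0.000392 × 6.42e-07) = 63040 rad/s
f₀ = ω₀/(2π) = 10.03 kHz

10.03 kHz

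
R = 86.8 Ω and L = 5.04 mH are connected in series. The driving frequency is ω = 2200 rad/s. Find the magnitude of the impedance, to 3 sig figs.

87.5 Ω

X_L = ωL = 11.1 Ω
Z = 86.8 + j11.1 Ω
|Z| = √(86.8² + 11.1²) = 87.5 Ω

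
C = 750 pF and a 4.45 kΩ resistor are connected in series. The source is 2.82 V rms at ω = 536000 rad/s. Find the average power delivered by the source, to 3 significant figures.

X_C = 1/(ωC) = 2490 Ω
Z = 4450 − j2490 Ω
|Z| = √(4450² + 2490²) = 5100 Ω
∠Z = arctan(-2490/4450) = -29.2°
I = V/|Z| = 553 μA
P = VI cos φ = 2.82 × 0.000553 × cos(-29.2°) = 1.36 mW

1.36 mW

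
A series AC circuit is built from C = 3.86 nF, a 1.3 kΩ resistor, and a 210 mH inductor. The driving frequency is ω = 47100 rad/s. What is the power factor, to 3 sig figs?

X_L = ωL = 9890 Ω
X_C = 1/(ωC) = 5500 Ω
Net reactance X = X_L − X_C = 4390 Ω
Z = 1300 + j4390 Ω
|Z| = √(1300² + 4390²) = 4580 Ω
∠Z = arctan(4390/1300) = 73.5°
cos φ = cos(73.5°) = 0.284

0.284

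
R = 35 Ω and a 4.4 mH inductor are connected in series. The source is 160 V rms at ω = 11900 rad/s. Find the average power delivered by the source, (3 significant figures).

226 W

X_L = ωL = 52.4 Ω
Z = 35.0 + j52.4 Ω
|Z| = √(35.0² + 52.4²) = 63.0 Ω
∠Z = arctan(52.4/35.0) = 56.2°
I = V/|Z| = 2.54 A
P = VI cos φ = 160 × 2.54 × cos(56.2°) = 226 W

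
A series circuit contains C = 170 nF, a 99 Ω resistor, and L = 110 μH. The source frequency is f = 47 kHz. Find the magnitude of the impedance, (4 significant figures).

99.79 Ω

ω = 2πf = 295300 rad/s
X_L = ωL = 32.48 Ω
X_C = 1/(ωC) = 19.92 Ω
Net reactance X = X_L − X_C = 12.56 Ω
Z = 99.00 + j12.56 Ω
|Z| = √(99.00² + 12.56²) = 99.79 Ω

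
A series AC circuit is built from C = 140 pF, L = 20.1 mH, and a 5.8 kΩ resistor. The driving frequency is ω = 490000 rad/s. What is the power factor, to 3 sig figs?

0.775

X_L = ωL = 9850 Ω
X_C = 1/(ωC) = 14600 Ω
Net reactance X = X_L − X_C = -4730 Ω
Z = 5800 − j4730 Ω
|Z| = √(5800² + 4730²) = 7480 Ω
∠Z = arctan(-4730/5800) = -39.2°
cos φ = cos(-39.2°) = 0.775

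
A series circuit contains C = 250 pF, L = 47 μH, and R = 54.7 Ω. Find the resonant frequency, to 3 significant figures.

ω₀ = 1/√(LC) = 1/√(4.7e-05 × 2.5e-10) = 9.225e+06 rad/s
f₀ = ω₀/(2π) = 1.47 MHz

1.47 MHz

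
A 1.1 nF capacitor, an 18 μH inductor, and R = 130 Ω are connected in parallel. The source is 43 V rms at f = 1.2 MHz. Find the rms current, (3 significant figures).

333 mA

ω = 2πf = 7.54e+06 rad/s
X_L = ωL = 136 Ω
X_C = 1/(ωC) = 121 Ω
Parallel: admittances add. Y = 1/R + 1/(jωL) + jωC
Y = (0.00769 + j0.000926) S
|Y| = 0.00775 S → |Z| = 1/|Y| = 129 Ω, ∠Z = −∠Y = -6.86°
I = V/|Z| = 43/129 = 333 mA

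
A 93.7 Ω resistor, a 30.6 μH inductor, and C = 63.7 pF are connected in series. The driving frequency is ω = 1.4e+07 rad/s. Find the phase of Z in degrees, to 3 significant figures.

-82.3°

X_L = ωL = 428 Ω
X_C = 1/(ωC) = 1120 Ω
Net reactance X = X_L − X_C = -693 Ω
Z = 93.7 − j693 Ω
|Z| = √(93.7² + 693²) = 699 Ω
∠Z = arctan(-693/93.7) = -82.3°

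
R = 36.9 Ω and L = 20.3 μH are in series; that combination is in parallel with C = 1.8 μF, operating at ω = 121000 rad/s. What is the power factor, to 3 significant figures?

0.124

X_L = ωL = 2.46 Ω
X_C = 1/(ωC) = 4.59 Ω
Branch 1 (R+jX_L): Z₁ = 36.9 + j2.46 Ω, |Z₁| = 37.0 Ω
Branch 2 (−jX_C): Z₂ = −j4.59 Ω
Parallel: Z = Z₁Z₂/(Z₁+Z₂), |Z| = 4.59 Ω, ∠Z = -82.9°
cos φ = cos(-82.9°) = 0.124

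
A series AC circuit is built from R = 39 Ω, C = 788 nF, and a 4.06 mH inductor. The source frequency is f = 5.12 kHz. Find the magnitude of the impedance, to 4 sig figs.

99.15 Ω

ω = 2πf = 32170 rad/s
X_L = ωL = 130.6 Ω
X_C = 1/(ωC) = 39.45 Ω
Net reactance X = X_L − X_C = 91.16 Ω
Z = 39.00 + j91.16 Ω
|Z| = √(39.00² + 91.16²) = 99.15 Ω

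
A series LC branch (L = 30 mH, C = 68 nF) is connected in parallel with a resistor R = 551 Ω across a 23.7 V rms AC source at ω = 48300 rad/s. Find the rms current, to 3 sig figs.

X_L = ωL = 1450 Ω
X_C = 1/(ωC) = 304 Ω
Branch 1: Z₁ = R = 551 Ω
Branch 2 (series LC): Z₂ = j(X_L − X_C) = j1140 Ω
Parallel: Z = Z₁Z₂/(Z₁+Z₂), |Z| = 496 Ω, ∠Z = 25.7°
I = V/|Z| = 23.7/496 = 47.7 mA

47.7 mA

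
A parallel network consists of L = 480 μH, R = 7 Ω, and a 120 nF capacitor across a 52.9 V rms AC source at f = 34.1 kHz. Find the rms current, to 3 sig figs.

ω = 2πf = 214300 rad/s
X_L = ωL = 103 Ω
X_C = 1/(ωC) = 38.9 Ω
Parallel: admittances add. Y = 1/R + 1/(jωL) + jωC
Y = (0.143 + j0.0160) S
|Y| = 0.144 S → |Z| = 1/|Y| = 6.96 Ω, ∠Z = −∠Y = -6.39°
I = V/|Z| = 52.9/6.96 = 7.60 A

7.60 A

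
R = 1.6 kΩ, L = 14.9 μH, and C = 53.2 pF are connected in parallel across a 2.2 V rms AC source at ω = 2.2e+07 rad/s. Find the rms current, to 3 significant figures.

4.36 mA

X_L = ωL = 328 Ω
X_C = 1/(ωC) = 854 Ω
Parallel: admittances add. Y = 1/R + 1/(jωL) + jωC
Y = (0.000625 − j0.00188) S
|Y| = 0.00198 S → |Z| = 1/|Y| = 505 Ω, ∠Z = −∠Y = 71.6°
I = V/|Z| = 2.2/505 = 4.36 mA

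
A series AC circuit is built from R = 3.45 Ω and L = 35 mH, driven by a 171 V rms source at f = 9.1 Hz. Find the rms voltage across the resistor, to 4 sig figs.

ω = 2πf = 57.18 rad/s
X_L = ωL = 2.001 Ω
Z = 3.450 + j2.001 Ω
|Z| = √(3.450² + 2.001²) = 3.988 Ω
I = V/|Z| = 42.87 A
V_R = I·|Z_R| = 42.87 × 3.450 = 147.9 V

147.9 V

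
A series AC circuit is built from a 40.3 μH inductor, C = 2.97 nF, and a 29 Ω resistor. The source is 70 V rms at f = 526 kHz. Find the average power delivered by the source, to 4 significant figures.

ω = 2πf = 3.305e+06 rad/s
X_L = ωL = 133.2 Ω
X_C = 1/(ωC) = 101.9 Ω
Net reactance X = X_L − X_C = 31.31 Ω
Z = 29.00 + j31.31 Ω
|Z| = √(29.00² + 31.31²) = 42.68 Ω
∠Z = arctan(31.31/29.00) = 47.20°
I = V/|Z| = 1.640 A
P = VI cos φ = 70 × 1.640 × cos(47.20°) = 78.01 W

78.01 W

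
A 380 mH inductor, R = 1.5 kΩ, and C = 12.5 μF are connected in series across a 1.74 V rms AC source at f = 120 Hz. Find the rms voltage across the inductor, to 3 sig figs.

ω = 2πf = 754.0 rad/s
X_L = ωL = 287 Ω
X_C = 1/(ωC) = 106 Ω
Net reactance X = X_L − X_C = 180 Ω
Z = 1500 + j180 Ω
|Z| = √(1500² + 180²) = 1510 Ω
I = V/|Z| = 1.15 mA
V_L = I·|Z_L| = 0.00115 × 287 = 0.330 V

0.330 V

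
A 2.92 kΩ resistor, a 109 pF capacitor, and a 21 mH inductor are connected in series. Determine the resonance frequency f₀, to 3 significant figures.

ω₀ = 1/√(LC) = 1/√(0.021 × 1.09e-10) = 661000 rad/s
f₀ = ω₀/(2π) = 105 kHz

105 kHz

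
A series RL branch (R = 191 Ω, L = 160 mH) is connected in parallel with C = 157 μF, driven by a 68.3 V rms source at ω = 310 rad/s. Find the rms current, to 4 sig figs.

X_L = ωL = 49.60 Ω
X_C = 1/(ωC) = 20.55 Ω
Branch 1 (R+jX_L): Z₁ = 191.0 + j49.60 Ω, |Z₁| = 197.3 Ω
Branch 2 (−jX_C): Z₂ = −j20.55 Ω
Parallel: Z = Z₁Z₂/(Z₁+Z₂), |Z| = 20.99 Ω, ∠Z = -84.09°
I = V/|Z| = 68.3/20.99 = 3.254 A

3.254 A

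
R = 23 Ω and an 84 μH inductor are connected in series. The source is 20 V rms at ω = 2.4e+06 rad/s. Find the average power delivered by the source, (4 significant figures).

X_L = ωL = 201.6 Ω
Z = 23.00 + j201.6 Ω
|Z| = √(23.00² + 201.6²) = 202.9 Ω
∠Z = arctan(201.6/23.00) = 83.49°
I = V/|Z| = 98.57 mA
P = VI cos φ = 20 × 0.09857 × cos(83.49°) = 223.5 mW

223.5 mW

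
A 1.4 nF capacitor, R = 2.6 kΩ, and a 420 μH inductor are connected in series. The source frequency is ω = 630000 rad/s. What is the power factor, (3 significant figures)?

0.948

X_L = ωL = 265 Ω
X_C = 1/(ωC) = 1130 Ω
Net reactance X = X_L − X_C = -869 Ω
Z = 2600 − j869 Ω
|Z| = √(2600² + 869²) = 2740 Ω
∠Z = arctan(-869/2600) = -18.5°
cos φ = cos(-18.5°) = 0.948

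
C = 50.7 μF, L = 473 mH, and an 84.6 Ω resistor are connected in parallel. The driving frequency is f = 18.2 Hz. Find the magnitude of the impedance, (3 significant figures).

ω = 2πf = 114.4 rad/s
X_L = ωL = 54.1 Ω
X_C = 1/(ωC) = 172 Ω
Parallel: admittances add. Y = 1/R + 1/(jωL) + jωC
Y = (0.0118 − j0.0127) S
|Y| = 0.0173 S → |Z| = 1/|Y| = 57.7 Ω, ∠Z = −∠Y = 47.0°

57.7 Ω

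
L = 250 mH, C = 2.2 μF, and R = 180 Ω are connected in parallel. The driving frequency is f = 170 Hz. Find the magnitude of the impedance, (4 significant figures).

ω = 2πf = 1068 rad/s
X_L = ωL = 267.0 Ω
X_C = 1/(ωC) = 425.5 Ω
Parallel: admittances add. Y = 1/R + 1/(jωL) + jωC
Y = (0.005556 − j0.001395) S
|Y| = 0.005728 S → |Z| = 1/|Y| = 174.6 Ω, ∠Z = −∠Y = 14.09°

174.6 Ω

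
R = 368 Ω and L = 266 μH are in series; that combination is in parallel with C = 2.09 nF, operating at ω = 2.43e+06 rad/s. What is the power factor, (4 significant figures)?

0.1677

X_L = ωL = 646.4 Ω
X_C = 1/(ωC) = 196.9 Ω
Branch 1 (R+jX_L): Z₁ = 368.0 + j646.4 Ω, |Z₁| = 743.8 Ω
Branch 2 (−jX_C): Z₂ = −j196.9 Ω
Parallel: Z = Z₁Z₂/(Z₁+Z₂), |Z| = 252.1 Ω, ∠Z = -80.35°
cos φ = cos(-80.35°) = 0.1677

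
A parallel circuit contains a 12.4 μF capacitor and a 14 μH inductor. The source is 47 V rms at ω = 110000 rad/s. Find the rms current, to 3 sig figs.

X_L = ωL = 1.54 Ω
X_C = 1/(ωC) = 0.733 Ω
Parallel: admittances add. Y = 1/(jωL) + jωC
Y = (0 + j0.715) S
|Y| = 0.715 S → |Z| = 1/|Y| = 1.40 Ω, ∠Z = −∠Y = -90.0°
I = V/|Z| = 47/1.40 = 33.6 A

33.6 A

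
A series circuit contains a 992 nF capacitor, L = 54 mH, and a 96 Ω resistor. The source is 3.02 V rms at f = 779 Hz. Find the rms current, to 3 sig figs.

26.9 mA

ω = 2πf = 4895 rad/s
X_L = ωL = 264 Ω
X_C = 1/(ωC) = 206 Ω
Net reactance X = X_L − X_C = 58.4 Ω
Z = 96.0 + j58.4 Ω
|Z| = √(96.0² + 58.4²) = 112 Ω
I = V/|Z| = 3.02/112 = 26.9 mA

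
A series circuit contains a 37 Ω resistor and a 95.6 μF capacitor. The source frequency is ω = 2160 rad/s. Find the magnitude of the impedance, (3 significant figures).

37.3 Ω

X_C = 1/(ωC) = 4.84 Ω
Z = 37.0 − j4.84 Ω
|Z| = √(37.0² + 4.84²) = 37.3 Ω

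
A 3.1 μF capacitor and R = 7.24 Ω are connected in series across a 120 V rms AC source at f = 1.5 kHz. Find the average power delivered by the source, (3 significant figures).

85.2 W

ω = 2πf = 9425 rad/s
X_C = 1/(ωC) = 34.2 Ω
Z = 7.24 − j34.2 Ω
|Z| = √(7.24² + 34.2²) = 35.0 Ω
∠Z = arctan(-34.2/7.24) = -78.1°
I = V/|Z| = 3.43 A
P = VI cos φ = 120 × 3.43 × cos(-78.1°) = 85.2 W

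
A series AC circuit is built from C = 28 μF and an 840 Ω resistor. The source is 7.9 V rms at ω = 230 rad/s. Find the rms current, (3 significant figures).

X_C = 1/(ωC) = 155 Ω
Z = 840 − j155 Ω
|Z| = √(840² + 155²) = 854 Ω
I = V/|Z| = 7.9/854 = 9.25 mA

9.25 mA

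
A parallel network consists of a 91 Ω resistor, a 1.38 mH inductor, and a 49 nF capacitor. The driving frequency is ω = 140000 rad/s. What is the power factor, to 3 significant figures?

X_L = ωL = 193 Ω
X_C = 1/(ωC) = 146 Ω
Parallel: admittances add. Y = 1/R + 1/(jωL) + jωC
Y = (0.0110 + j0.00168) S
|Y| = 0.0111 S → |Z| = 1/|Y| = 89.9 Ω, ∠Z = −∠Y = -8.71°
cos φ = cos(-8.71°) = 0.988

0.988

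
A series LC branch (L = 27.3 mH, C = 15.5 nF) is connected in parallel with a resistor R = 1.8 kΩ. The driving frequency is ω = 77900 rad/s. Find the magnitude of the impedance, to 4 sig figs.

1053 Ω

X_L = ωL = 2127 Ω
X_C = 1/(ωC) = 828.2 Ω
Branch 1: Z₁ = R = 1800 Ω
Branch 2 (series LC): Z₂ = j(X_L − X_C) = j1298 Ω
Parallel: Z = Z₁Z₂/(Z₁+Z₂), |Z| = 1053 Ω, ∠Z = 54.19°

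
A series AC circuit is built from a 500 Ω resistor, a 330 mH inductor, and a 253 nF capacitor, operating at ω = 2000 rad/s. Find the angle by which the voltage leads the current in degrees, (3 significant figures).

X_L = ωL = 660 Ω
X_C = 1/(ωC) = 1980 Ω
Net reactance X = X_L − X_C = -1320 Ω
Z = 500 − j1320 Ω
|Z| = √(500² + 1320²) = 1410 Ω
∠Z = arctan(-1320/500) = -69.2°

-69.2°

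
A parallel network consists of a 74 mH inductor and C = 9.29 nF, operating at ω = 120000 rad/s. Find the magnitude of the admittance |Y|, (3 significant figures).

X_L = ωL = 8880 Ω
X_C = 1/(ωC) = 897 Ω
Parallel: admittances add. Y = 1/(jωL) + jωC
Y = (0 + j0.00100) S
|Y| = 0.00100 S → |Z| = 1/|Y| = 998 Ω, ∠Z = −∠Y = -90.0°

1.00 mS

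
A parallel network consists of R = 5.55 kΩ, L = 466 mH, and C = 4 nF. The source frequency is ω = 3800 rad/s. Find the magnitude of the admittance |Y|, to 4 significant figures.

X_L = ωL = 1771 Ω
X_C = 1/(ωC) = 65790 Ω
Parallel: admittances add. Y = 1/R + 1/(jωL) + jωC
Y = (0.0001802 − j0.0005495) S
|Y| = 0.0005783 S → |Z| = 1/|Y| = 1729 Ω, ∠Z = −∠Y = 71.85°

578.3 μS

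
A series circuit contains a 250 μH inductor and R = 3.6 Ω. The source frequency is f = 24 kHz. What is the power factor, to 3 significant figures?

ω = 2πf = 150800 rad/s
X_L = ωL = 37.7 Ω
Z = 3.60 + j37.7 Ω
|Z| = √(3.60² + 37.7²) = 37.9 Ω
∠Z = arctan(37.7/3.60) = 84.5°
cos φ = cos(84.5°) = 0.0951

0.0951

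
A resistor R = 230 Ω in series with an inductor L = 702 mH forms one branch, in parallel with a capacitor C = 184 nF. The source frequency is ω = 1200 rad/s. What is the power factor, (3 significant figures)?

X_L = ωL = 842 Ω
X_C = 1/(ωC) = 4530 Ω
Branch 1 (R+jX_L): Z₁ = 230 + j842 Ω, |Z₁| = 873 Ω
Branch 2 (−jX_C): Z₂ = −j4530 Ω
Parallel: Z = Z₁Z₂/(Z₁+Z₂), |Z| = 1070 Ω, ∠Z = 71.2°
cos φ = cos(71.2°) = 0.323

0.323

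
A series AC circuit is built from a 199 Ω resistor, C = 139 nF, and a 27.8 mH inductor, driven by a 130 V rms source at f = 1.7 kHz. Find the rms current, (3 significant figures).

ω = 2πf = 10680 rad/s
X_L = ωL = 297 Ω
X_C = 1/(ωC) = 674 Ω
Net reactance X = X_L − X_C = -377 Ω
Z = 199 − j377 Ω
|Z| = √(199² + 377²) = 426 Ω
I = V/|Z| = 130/426 = 305 mA

305 mA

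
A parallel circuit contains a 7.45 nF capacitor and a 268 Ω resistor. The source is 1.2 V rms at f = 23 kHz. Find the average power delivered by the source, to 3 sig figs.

ω = 2πf = 144500 rad/s
X_C = 1/(ωC) = 929 Ω
Parallel: admittances add. Y = 1/R + jωC
Y = (0.00373 + j0.00108) S
|Y| = 0.00388 S → |Z| = 1/|Y| = 257 Ω, ∠Z = −∠Y = -16.1°
I = V/|Z| = 4.66 mA
P = VI cos φ = 1.2 × 0.00466 × cos(-16.1°) = 5.37 mW

5.37 mW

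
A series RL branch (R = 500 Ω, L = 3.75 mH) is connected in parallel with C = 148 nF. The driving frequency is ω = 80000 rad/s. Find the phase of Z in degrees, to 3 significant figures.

-82.4°

X_L = ωL = 300 Ω
X_C = 1/(ωC) = 84.5 Ω
Branch 1 (R+jX_L): Z₁ = 500 + j300 Ω, |Z₁| = 583 Ω
Branch 2 (−jX_C): Z₂ = −j84.5 Ω
Parallel: Z = Z₁Z₂/(Z₁+Z₂), |Z| = 90.4 Ω, ∠Z = -82.4°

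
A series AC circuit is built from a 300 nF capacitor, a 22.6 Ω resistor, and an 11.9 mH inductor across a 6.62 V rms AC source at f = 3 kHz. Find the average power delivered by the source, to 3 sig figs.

358 mW

ω = 2πf = 18850 rad/s
X_L = ωL = 224 Ω
X_C = 1/(ωC) = 177 Ω
Net reactance X = X_L − X_C = 47.5 Ω
Z = 22.6 + j47.5 Ω
|Z| = √(22.6² + 47.5²) = 52.6 Ω
∠Z = arctan(47.5/22.6) = 64.5°
I = V/|Z| = 126 mA
P = VI cos φ = 6.62 × 0.126 × cos(64.5°) = 358 mW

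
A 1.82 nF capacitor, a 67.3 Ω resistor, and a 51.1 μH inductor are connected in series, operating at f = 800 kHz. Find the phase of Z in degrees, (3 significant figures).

65.5°

ω = 2πf = 5.027e+06 rad/s
X_L = ωL = 257 Ω
X_C = 1/(ωC) = 109 Ω
Net reactance X = X_L − X_C = 148 Ω
Z = 67.3 + j148 Ω
|Z| = √(67.3² + 148²) = 162 Ω
∠Z = arctan(148/67.3) = 65.5°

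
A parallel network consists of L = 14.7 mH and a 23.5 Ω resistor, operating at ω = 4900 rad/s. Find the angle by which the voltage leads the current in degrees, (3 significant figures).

18.1°

X_L = ωL = 72.0 Ω
Parallel: admittances add. Y = 1/R + 1/(jωL)
Y = (0.0426 − j0.0139) S
|Y| = 0.0448 S → |Z| = 1/|Y| = 22.3 Ω, ∠Z = −∠Y = 18.1°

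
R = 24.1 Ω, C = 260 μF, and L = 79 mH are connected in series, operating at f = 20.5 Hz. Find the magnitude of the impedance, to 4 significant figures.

ω = 2πf = 128.8 rad/s
X_L = ωL = 10.18 Ω
X_C = 1/(ωC) = 29.86 Ω
Net reactance X = X_L − X_C = -19.68 Ω
Z = 24.10 − j19.68 Ω
|Z| = √(24.10² + 19.68²) = 31.12 Ω

31.12 Ω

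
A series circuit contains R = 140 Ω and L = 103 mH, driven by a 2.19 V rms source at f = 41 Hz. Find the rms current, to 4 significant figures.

15.37 mA

ω = 2πf = 257.6 rad/s
X_L = ωL = 26.53 Ω
Z = 140.0 + j26.53 Ω
|Z| = √(140.0² + 26.53²) = 142.5 Ω
I = V/|Z| = 2.19/142.5 = 15.37 mA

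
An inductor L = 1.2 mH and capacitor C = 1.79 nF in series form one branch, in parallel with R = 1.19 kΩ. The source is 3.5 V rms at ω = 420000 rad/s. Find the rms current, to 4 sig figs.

X_L = ωL = 504.0 Ω
X_C = 1/(ωC) = 1330 Ω
Branch 1: Z₁ = R = 1190 Ω
Branch 2 (series LC): Z₂ = j(X_L − X_C) = −j826.1 Ω
Parallel: Z = Z₁Z₂/(Z₁+Z₂), |Z| = 678.6 Ω, ∠Z = -55.23°
I = V/|Z| = 3.5/678.6 = 5.157 mA

5.157 mA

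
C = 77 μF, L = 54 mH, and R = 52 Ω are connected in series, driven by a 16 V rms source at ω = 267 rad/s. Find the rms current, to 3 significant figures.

257 mA

X_L = ωL = 14.4 Ω
X_C = 1/(ωC) = 48.6 Ω
Net reactance X = X_L − X_C = -34.2 Ω
Z = 52.0 − j34.2 Ω
|Z| = √(52.0² + 34.2²) = 62.3 Ω
I = V/|Z| = 16/62.3 = 257 mA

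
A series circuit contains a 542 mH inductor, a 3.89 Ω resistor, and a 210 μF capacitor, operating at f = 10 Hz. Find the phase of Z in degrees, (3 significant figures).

ω = 2πf = 62.83 rad/s
X_L = ωL = 34.1 Ω
X_C = 1/(ωC) = 75.8 Ω
Net reactance X = X_L − X_C = -41.7 Ω
Z = 3.89 − j41.7 Ω
|Z| = √(3.89² + 41.7²) = 41.9 Ω
∠Z = arctan(-41.7/3.89) = -84.7°

-84.7°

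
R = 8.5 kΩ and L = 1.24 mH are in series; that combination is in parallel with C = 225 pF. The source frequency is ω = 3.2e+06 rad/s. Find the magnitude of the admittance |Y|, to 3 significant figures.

682 μS

X_L = ωL = 3970 Ω
X_C = 1/(ωC) = 1390 Ω
Branch 1 (R+jX_L): Z₁ = 8500 + j3970 Ω, |Z₁| = 9380 Ω
Branch 2 (−jX_C): Z₂ = −j1390 Ω
Parallel: Z = Z₁Z₂/(Z₁+Z₂), |Z| = 1470 Ω, ∠Z = -81.9°
|Y| = 1/|Z| = 682 μS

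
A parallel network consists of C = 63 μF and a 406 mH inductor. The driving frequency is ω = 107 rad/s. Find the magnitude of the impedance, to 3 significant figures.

61.4 Ω

X_L = ωL = 43.4 Ω
X_C = 1/(ωC) = 148 Ω
Parallel: admittances add. Y = 1/(jωL) + jωC
Y = (0 − j0.0163) S
|Y| = 0.0163 S → |Z| = 1/|Y| = 61.4 Ω, ∠Z = −∠Y = 90.0°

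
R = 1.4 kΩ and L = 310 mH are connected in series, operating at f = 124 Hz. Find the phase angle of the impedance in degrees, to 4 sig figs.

9.788°

ω = 2πf = 779.1 rad/s
X_L = ωL = 241.5 Ω
Z = 1400 + j241.5 Ω
|Z| = √(1400² + 241.5²) = 1421 Ω
∠Z = arctan(241.5/1400) = 9.788°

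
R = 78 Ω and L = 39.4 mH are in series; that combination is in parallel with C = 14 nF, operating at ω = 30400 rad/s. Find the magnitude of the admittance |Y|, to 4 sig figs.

409.4 μS

X_L = ωL = 1198 Ω
X_C = 1/(ωC) = 2350 Ω
Branch 1 (R+jX_L): Z₁ = 78.00 + j1198 Ω, |Z₁| = 1200 Ω
Branch 2 (−jX_C): Z₂ = −j2350 Ω
Parallel: Z = Z₁Z₂/(Z₁+Z₂), |Z| = 2443 Ω, ∠Z = 82.40°
|Y| = 1/|Z| = 409.4 μS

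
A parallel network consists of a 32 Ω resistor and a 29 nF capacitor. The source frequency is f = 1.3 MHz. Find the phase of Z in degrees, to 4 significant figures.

ω = 2πf = 8.168e+06 rad/s
X_C = 1/(ωC) = 4.222 Ω
Parallel: admittances add. Y = 1/R + jωC
Y = (0.03125 + j0.2369) S
|Y| = 0.2389 S → |Z| = 1/|Y| = 4.185 Ω, ∠Z = −∠Y = -82.48°

-82.48°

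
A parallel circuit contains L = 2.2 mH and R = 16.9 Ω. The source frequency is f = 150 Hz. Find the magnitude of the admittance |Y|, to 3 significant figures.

ω = 2πf = 942.5 rad/s
X_L = ωL = 2.07 Ω
Parallel: admittances add. Y = 1/R + 1/(jωL)
Y = (0.0592 − j0.482) S
|Y| = 0.486 S → |Z| = 1/|Y| = 2.06 Ω, ∠Z = −∠Y = 83.0°

486 mS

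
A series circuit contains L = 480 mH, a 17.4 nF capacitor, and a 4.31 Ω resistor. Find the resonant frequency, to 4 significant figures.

1.742 kHz

ω₀ = 1/√(LC) = 1/√(0.48 × 1.74e-08) = 10940 rad/s
f₀ = ω₀/(2π) = 1.742 kHz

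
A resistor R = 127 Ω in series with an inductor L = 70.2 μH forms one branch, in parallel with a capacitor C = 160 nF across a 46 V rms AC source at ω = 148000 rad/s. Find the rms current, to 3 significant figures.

1.12 A

X_L = ωL = 10.4 Ω
X_C = 1/(ωC) = 42.2 Ω
Branch 1 (R+jX_L): Z₁ = 127 + j10.4 Ω, |Z₁| = 127 Ω
Branch 2 (−jX_C): Z₂ = −j42.2 Ω
Parallel: Z = Z₁Z₂/(Z₁+Z₂), |Z| = 41.1 Ω, ∠Z = -71.2°
I = V/|Z| = 46/41.1 = 1.12 A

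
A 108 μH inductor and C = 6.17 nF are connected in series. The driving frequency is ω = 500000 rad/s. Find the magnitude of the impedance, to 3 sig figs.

270 Ω

X_L = ωL = 54.0 Ω
X_C = 1/(ωC) = 324 Ω
Net reactance X = X_L − X_C = -270 Ω
Z = − j270 Ω
|Z| = √(0² + 270²) = 270 Ω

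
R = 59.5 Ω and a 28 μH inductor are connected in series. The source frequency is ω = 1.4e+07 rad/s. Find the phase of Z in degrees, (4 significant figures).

81.37°

X_L = ωL = 392.0 Ω
Z = 59.50 + j392.0 Ω
|Z| = √(59.50² + 392.0²) = 396.5 Ω
∠Z = arctan(392.0/59.50) = 81.37°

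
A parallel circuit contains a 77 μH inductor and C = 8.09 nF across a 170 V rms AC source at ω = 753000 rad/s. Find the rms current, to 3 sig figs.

X_L = ωL = 58.0 Ω
X_C = 1/(ωC) = 164 Ω
Parallel: admittances add. Y = 1/(jωL) + jωC
Y = (0 − j0.0112) S
|Y| = 0.0112 S → |Z| = 1/|Y| = 89.6 Ω, ∠Z = −∠Y = 90.0°
I = V/|Z| = 170/89.6 = 1.90 A

1.90 A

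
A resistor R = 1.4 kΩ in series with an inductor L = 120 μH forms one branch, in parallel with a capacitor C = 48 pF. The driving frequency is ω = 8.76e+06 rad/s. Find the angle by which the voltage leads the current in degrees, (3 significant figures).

X_L = ωL = 1050 Ω
X_C = 1/(ωC) = 2380 Ω
Branch 1 (R+jX_L): Z₁ = 1400 + j1050 Ω, |Z₁| = 1750 Ω
Branch 2 (−jX_C): Z₂ = −j2380 Ω
Parallel: Z = Z₁Z₂/(Z₁+Z₂), |Z| = 2160 Ω, ∠Z = -9.63°

-9.63°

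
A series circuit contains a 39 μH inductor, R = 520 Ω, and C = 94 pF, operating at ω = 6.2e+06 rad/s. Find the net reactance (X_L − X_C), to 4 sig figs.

X_L = ωL = 241.8 Ω
X_C = 1/(ωC) = 1716 Ω
X = 241.8 − 1716 = -1474 Ω

-1474 Ω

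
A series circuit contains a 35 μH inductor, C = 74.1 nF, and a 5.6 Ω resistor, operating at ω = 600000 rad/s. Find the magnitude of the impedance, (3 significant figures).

5.80 Ω

X_L = ωL = 21.0 Ω
X_C = 1/(ωC) = 22.5 Ω
Net reactance X = X_L − X_C = -1.49 Ω
Z = 5.60 − j1.49 Ω
|Z| = √(5.60² + 1.49²) = 5.80 Ω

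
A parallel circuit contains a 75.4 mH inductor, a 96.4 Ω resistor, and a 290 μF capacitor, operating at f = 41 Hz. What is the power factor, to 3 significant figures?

0.408

ω = 2πf = 257.6 rad/s
X_L = ωL = 19.4 Ω
X_C = 1/(ωC) = 13.4 Ω
Parallel: admittances add. Y = 1/R + 1/(jωL) + jωC
Y = (0.0104 + j0.0232) S
|Y| = 0.0254 S → |Z| = 1/|Y| = 39.3 Ω, ∠Z = −∠Y = -65.9°
cos φ = cos(-65.9°) = 0.408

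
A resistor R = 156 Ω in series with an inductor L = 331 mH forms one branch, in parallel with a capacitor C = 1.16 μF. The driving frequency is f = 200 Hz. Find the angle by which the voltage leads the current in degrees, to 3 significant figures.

39.4°

ω = 2πf = 1257 rad/s
X_L = ωL = 416 Ω
X_C = 1/(ωC) = 686 Ω
Branch 1 (R+jX_L): Z₁ = 156 + j416 Ω, |Z₁| = 444 Ω
Branch 2 (−jX_C): Z₂ = −j686 Ω
Parallel: Z = Z₁Z₂/(Z₁+Z₂), |Z| = 977 Ω, ∠Z = 39.4°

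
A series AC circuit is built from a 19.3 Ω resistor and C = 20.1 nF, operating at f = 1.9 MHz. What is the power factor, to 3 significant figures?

ω = 2πf = 1.194e+07 rad/s
X_C = 1/(ωC) = 4.17 Ω
Z = 19.3 − j4.17 Ω
|Z| = √(19.3² + 4.17²) = 19.7 Ω
∠Z = arctan(-4.17/19.3) = -12.2°
cos φ = cos(-12.2°) = 0.977

0.977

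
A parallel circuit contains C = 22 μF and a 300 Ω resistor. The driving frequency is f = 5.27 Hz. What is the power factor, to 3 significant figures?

ω = 2πf = 33.11 rad/s
X_C = 1/(ωC) = 1370 Ω
Parallel: admittances add. Y = 1/R + jωC
Y = (0.00333 + j0.000728) S
|Y| = 0.00341 S → |Z| = 1/|Y| = 293 Ω, ∠Z = −∠Y = -12.3°
cos φ = cos(-12.3°) = 0.977

0.977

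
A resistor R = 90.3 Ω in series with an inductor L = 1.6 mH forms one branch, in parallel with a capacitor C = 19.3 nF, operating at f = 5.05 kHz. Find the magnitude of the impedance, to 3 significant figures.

107 Ω

ω = 2πf = 31730 rad/s
X_L = ωL = 50.8 Ω
X_C = 1/(ωC) = 1630 Ω
Branch 1 (R+jX_L): Z₁ = 90.3 + j50.8 Ω, |Z₁| = 104 Ω
Branch 2 (−jX_C): Z₂ = −j1630 Ω
Parallel: Z = Z₁Z₂/(Z₁+Z₂), |Z| = 107 Ω, ∠Z = 26.1°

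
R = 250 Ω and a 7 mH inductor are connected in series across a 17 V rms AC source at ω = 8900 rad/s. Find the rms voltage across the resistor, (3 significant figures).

X_L = ωL = 62.3 Ω
Z = 250 + j62.3 Ω
|Z| = √(250² + 62.3²) = 258 Ω
I = V/|Z| = 66.0 mA
V_R = I·|Z_R| = 0.0660 × 250 = 16.5 V

16.5 V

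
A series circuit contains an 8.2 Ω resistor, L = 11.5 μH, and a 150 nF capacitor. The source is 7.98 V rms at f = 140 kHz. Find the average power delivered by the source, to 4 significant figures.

ω = 2πf = 879600 rad/s
X_L = ωL = 10.12 Ω
X_C = 1/(ωC) = 7.579 Ω
Net reactance X = X_L − X_C = 2.537 Ω
Z = 8.200 + j2.537 Ω
|Z| = √(8.200² + 2.537²) = 8.584 Ω
∠Z = arctan(2.537/8.200) = 17.19°
I = V/|Z| = 929.7 mA
P = VI cos φ = 7.98 × 0.9297 × cos(17.19°) = 7.087 W

7.087 W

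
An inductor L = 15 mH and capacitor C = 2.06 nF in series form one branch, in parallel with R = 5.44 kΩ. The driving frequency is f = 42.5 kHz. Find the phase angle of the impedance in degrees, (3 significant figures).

68.1°

ω = 2πf = 267000 rad/s
X_L = ωL = 4010 Ω
X_C = 1/(ωC) = 1820 Ω
Branch 1: Z₁ = R = 5440 Ω
Branch 2 (series LC): Z₂ = j(X_L − X_C) = j2190 Ω
Parallel: Z = Z₁Z₂/(Z₁+Z₂), |Z| = 2030 Ω, ∠Z = 68.1°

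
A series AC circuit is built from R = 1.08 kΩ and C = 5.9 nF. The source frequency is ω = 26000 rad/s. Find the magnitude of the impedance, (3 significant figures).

X_C = 1/(ωC) = 6520 Ω
Z = 1080 − j6520 Ω
|Z| = √(1080² + 6520²) = 6610 Ω

6610 Ω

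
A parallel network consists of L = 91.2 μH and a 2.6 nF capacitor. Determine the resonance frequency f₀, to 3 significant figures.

ω₀ = 1/√(LC) = 1/√(9.12e-05 × 2.6e-09) = 2.054e+06 rad/s
f₀ = ω₀/(2π) = 327 kHz

327 kHz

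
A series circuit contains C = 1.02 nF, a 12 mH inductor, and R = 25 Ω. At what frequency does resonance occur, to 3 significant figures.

ω₀ = 1/√(LC) = 1/√(0.012 × 1.02e-09) = 285800 rad/s
f₀ = ω₀/(2π) = 45.5 kHz

45.5 kHz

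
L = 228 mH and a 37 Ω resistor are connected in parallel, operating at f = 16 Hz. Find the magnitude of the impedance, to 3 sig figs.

ω = 2πf = 100.5 rad/s
X_L = ωL = 22.9 Ω
Parallel: admittances add. Y = 1/R + 1/(jωL)
Y = (0.0270 − j0.0436) S
|Y| = 0.0513 S → |Z| = 1/|Y| = 19.5 Ω, ∠Z = −∠Y = 58.2°

19.5 Ω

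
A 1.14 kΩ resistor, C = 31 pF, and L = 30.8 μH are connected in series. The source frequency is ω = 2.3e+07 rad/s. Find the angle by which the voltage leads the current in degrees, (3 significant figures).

X_L = ωL = 708 Ω
X_C = 1/(ωC) = 1400 Ω
Net reactance X = X_L − X_C = -694 Ω
Z = 1140 − j694 Ω
|Z| = √(1140² + 694²) = 1330 Ω
∠Z = arctan(-694/1140) = -31.3°

-31.3°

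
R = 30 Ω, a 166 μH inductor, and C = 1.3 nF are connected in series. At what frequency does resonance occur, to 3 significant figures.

343 kHz

ω₀ = 1/√(LC) = 1/√(0.000166 × 1.3e-09) = 2.153e+06 rad/s
f₀ = ω₀/(2π) = 343 kHz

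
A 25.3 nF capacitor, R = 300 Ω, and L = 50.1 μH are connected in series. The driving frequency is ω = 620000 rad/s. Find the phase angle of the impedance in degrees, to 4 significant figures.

-6.219°

X_L = ωL = 31.06 Ω
X_C = 1/(ωC) = 63.75 Ω
Net reactance X = X_L − X_C = -32.69 Ω
Z = 300.0 − j32.69 Ω
|Z| = √(300.0² + 32.69²) = 301.8 Ω
∠Z = arctan(-32.69/300.0) = -6.219°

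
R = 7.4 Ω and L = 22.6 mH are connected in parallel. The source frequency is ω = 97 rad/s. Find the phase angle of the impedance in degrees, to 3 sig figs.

73.5°

X_L = ωL = 2.19 Ω
Parallel: admittances add. Y = 1/R + 1/(jωL)
Y = (0.135 − j0.456) S
|Y| = 0.476 S → |Z| = 1/|Y| = 2.10 Ω, ∠Z = −∠Y = 73.5°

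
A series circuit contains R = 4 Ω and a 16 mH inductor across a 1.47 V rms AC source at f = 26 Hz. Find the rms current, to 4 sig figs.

307.6 mA

ω = 2πf = 163.4 rad/s
X_L = ωL = 2.614 Ω
Z = 4.000 + j2.614 Ω
|Z| = √(4.000² + 2.614²) = 4.778 Ω
I = V/|Z| = 1.47/4.778 = 307.6 mA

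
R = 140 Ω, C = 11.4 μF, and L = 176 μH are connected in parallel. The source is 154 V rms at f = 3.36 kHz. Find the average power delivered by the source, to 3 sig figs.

ω = 2πf = 21110 rad/s
X_L = ωL = 3.72 Ω
X_C = 1/(ωC) = 4.16 Ω
Parallel: admittances add. Y = 1/R + 1/(jωL) + jωC
Y = (0.00714 − j0.0285) S
|Y| = 0.0293 S → |Z| = 1/|Y| = 34.1 Ω, ∠Z = −∠Y = 75.9°
I = V/|Z| = 4.52 A
P = VI cos φ = 154 × 4.52 × cos(75.9°) = 169 W

169 W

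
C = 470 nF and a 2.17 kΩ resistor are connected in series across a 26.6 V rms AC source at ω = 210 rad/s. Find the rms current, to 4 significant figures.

2.567 mA

X_C = 1/(ωC) = 10130 Ω
Z = 2170 − j10130 Ω
|Z| = √(2170² + 10130²) = 10360 Ω
I = V/|Z| = 26.6/10360 = 2.567 mA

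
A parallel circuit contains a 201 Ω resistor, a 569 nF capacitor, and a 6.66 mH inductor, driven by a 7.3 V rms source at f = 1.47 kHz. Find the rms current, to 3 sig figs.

ω = 2πf = 9236 rad/s
X_L = ωL = 61.5 Ω
X_C = 1/(ωC) = 190 Ω
Parallel: admittances add. Y = 1/R + 1/(jωL) + jωC
Y = (0.00498 − j0.0110) S
|Y| = 0.0121 S → |Z| = 1/|Y| = 82.8 Ω, ∠Z = −∠Y = 65.7°
I = V/|Z| = 7.3/82.8 = 88.1 mA

88.1 mA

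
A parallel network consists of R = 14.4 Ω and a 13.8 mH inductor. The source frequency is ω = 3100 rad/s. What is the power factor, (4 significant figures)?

X_L = ωL = 42.78 Ω
Parallel: admittances add. Y = 1/R + 1/(jωL)
Y = (0.06944 − j0.02338) S
|Y| = 0.07327 S → |Z| = 1/|Y| = 13.65 Ω, ∠Z = −∠Y = 18.60°
cos φ = cos(18.60°) = 0.9477

0.9477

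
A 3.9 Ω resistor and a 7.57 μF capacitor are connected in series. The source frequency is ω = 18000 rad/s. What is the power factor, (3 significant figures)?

0.469

X_C = 1/(ωC) = 7.34 Ω
Z = 3.90 − j7.34 Ω
|Z| = √(3.90² + 7.34²) = 8.31 Ω
∠Z = arctan(-7.34/3.90) = -62.0°
cos φ = cos(-62.0°) = 0.469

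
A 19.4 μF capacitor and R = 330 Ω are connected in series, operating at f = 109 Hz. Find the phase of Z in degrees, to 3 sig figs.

-12.8°

ω = 2πf = 684.9 rad/s
X_C = 1/(ωC) = 75.3 Ω
Z = 330 − j75.3 Ω
|Z| = √(330² + 75.3²) = 338 Ω
∠Z = arctan(-75.3/330) = -12.8°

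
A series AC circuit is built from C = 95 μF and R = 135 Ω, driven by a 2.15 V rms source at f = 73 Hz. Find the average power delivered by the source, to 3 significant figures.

ω = 2πf = 458.7 rad/s
X_C = 1/(ωC) = 22.9 Ω
Z = 135 − j22.9 Ω
|Z| = √(135² + 22.9²) = 137 Ω
∠Z = arctan(-22.9/135) = -9.65°
I = V/|Z| = 15.7 mA
P = VI cos φ = 2.15 × 0.0157 × cos(-9.65°) = 33.3 mW

33.3 mW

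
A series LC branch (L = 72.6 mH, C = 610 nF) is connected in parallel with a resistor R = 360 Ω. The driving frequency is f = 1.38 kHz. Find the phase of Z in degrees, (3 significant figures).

39.3°

ω = 2πf = 8671 rad/s
X_L = ωL = 629 Ω
X_C = 1/(ωC) = 189 Ω
Branch 1: Z₁ = R = 360 Ω
Branch 2 (series LC): Z₂ = j(X_L − X_C) = j440 Ω
Parallel: Z = Z₁Z₂/(Z₁+Z₂), |Z| = 279 Ω, ∠Z = 39.3°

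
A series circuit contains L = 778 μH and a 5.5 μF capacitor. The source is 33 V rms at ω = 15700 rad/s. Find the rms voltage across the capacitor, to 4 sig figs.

X_L = ωL = 12.21 Ω
X_C = 1/(ωC) = 11.58 Ω
Net reactance X = X_L − X_C = 0.6338 Ω
Z = j0.6338 Ω
|Z| = √(0² + 0.6338²) = 0.6338 Ω
I = V/|Z| = 52.06 A
V_C = I·|Z_C| = 52.06 × 11.58 = 603.0 V

603.0 V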